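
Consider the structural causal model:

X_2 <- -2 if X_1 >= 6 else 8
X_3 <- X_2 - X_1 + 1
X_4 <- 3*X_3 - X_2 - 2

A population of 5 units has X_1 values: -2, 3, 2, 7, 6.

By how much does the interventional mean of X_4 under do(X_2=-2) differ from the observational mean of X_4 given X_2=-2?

The intervention sets X_2=-2 in all 5 units regardless of X_1. Recomputing X_4 per unit gives 3, -12, -9, -24, -21; average -12.6.
Conditioning on X_2=-2 selects the 2 unit(s) with X_1 ∈ {7, 6}. Their X_4 values: -24, -21. Mean = -22.5.
Difference = -12.6 − (-22.5) = 9.9.

9.9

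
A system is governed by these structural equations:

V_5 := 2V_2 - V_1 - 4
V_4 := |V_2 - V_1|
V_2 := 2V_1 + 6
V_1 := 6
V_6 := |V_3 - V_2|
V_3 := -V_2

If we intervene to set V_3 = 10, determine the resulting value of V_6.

8

The intervention breaks the incoming arrows to V_3: V_3 := -V_2 no longer applies, and V_3 = 10.
V_2 = 2V_1 + 6  [with V_1=6]  = 18
V_6 = |V_3 - V_2|  [with V_3=10, V_2=18]  = 8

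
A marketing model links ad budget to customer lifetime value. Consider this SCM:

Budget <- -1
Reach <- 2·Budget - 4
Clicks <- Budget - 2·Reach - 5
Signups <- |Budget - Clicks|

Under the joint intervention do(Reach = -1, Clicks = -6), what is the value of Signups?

5

Setting Reach = -1, Clicks = -6 by intervention discards those variables' equations.
Signups = |Budget - Clicks|  [with Budget=-1, Clicks=-6]  = 5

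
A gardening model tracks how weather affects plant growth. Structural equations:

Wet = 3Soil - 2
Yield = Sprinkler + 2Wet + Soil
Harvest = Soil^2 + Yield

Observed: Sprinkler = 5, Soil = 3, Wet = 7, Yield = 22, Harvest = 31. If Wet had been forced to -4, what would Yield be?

0

The intervention breaks the incoming arrows to Wet: Wet = 3Soil - 2 no longer applies, and Wet = -4.
Yield = Sprinkler + 2Wet + Soil  [with Sprinkler=5, Wet=-4, Soil=3]  = 0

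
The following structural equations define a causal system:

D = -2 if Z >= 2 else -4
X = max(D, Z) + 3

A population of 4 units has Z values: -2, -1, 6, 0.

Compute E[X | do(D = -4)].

3.75

The intervention sets D=-4 in all 4 units regardless of Z. Recomputing X per unit gives 1, 2, 9, 3; average 3.75.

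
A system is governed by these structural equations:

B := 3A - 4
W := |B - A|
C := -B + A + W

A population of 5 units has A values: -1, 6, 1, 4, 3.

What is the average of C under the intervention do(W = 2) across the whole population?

0.8

Every unit gets W=2 under the intervention. C values become 8, -6, 4, -2, 0; E[C|do(W=2)] = 0.8.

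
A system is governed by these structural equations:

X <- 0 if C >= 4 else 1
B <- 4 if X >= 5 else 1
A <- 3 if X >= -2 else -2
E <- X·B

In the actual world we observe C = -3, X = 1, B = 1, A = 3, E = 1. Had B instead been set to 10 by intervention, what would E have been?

10

do(B=10) replaces the equation B <- 4 if X >= 5 else 1 with the constant B = 10.
X = 0 if C >= 4 else 1  [with C=-3]  = 1
E = X·B  [with X=1, B=10]  = 10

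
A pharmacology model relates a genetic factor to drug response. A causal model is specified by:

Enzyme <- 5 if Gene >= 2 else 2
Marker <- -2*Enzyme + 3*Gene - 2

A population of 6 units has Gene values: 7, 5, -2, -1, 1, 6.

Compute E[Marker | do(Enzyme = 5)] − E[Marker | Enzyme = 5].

Every unit gets Enzyme=5 under the intervention. Marker values become 9, 3, -18, -15, -9, 6; E[Marker|do(Enzyme=5)] = -4.
E[Marker|Enzyme=5] averages over only the 3 units with Enzyme=5 (Gene = 7, 5, 6): Marker = 9, 3, 6, mean 6.
Difference = -4 − 6 = -10.

-10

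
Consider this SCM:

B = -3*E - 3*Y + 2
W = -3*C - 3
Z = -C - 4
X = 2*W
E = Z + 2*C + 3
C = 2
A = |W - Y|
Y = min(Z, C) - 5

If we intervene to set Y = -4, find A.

The intervention breaks the incoming arrows to Y: Y = min(Z, C) - 5 no longer applies, and Y = -4.
W = -3*C - 3  [with C=2]  = -9
A = |W - Y|  [with W=-9, Y=-4]  = 5

5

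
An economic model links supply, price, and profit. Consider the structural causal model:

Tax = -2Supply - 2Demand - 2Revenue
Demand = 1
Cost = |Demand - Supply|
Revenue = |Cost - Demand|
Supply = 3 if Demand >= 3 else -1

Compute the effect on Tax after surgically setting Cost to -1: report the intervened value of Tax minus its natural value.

-2

do(Cost=-1) replaces the equation Cost = |Demand - Supply| with the constant Cost = -1.
Supply = 3 if Demand >= 3 else -1  [with Demand=1]  = -1
Revenue = |Cost - Demand|  [with Cost=-1, Demand=1]  = 2
Tax = -2Supply - 2Demand - 2Revenue  [with Supply=-1, Demand=1, Revenue=2]  = -4
Without intervention: Supply = 3 if Demand >= 3 else -1  [with Demand=1]  = -1; Cost = |Demand - Supply|  [with Demand=1, Supply=-1]  = 2; Revenue = |Cost - Demand|  [with Cost=2, Demand=1]  = 1; Tax = -2Supply - 2Demand - 2Revenue  [with Supply=-1, Demand=1, Revenue=1]  = -2.
Change = -4 − (-2) = -2.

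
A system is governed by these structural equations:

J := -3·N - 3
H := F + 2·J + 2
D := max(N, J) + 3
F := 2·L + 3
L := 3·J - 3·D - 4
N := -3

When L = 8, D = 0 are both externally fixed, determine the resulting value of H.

33

The joint intervention fixes L = 8, D = 0, removing each variable's own equation.
J = -3·N - 3  [with N=-3]  = 6
F = 2·L + 3  [with L=8]  = 19
H = F + 2·J + 2  [with F=19, J=6]  = 33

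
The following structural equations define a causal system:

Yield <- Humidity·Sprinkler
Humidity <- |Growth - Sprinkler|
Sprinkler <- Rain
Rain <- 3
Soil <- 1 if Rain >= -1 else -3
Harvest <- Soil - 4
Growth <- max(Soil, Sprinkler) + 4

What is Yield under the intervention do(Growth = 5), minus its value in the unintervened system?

Under do(Growth=5), the mechanism Growth <- max(Soil, Sprinkler) + 4 is discarded; Growth is fixed at 5.
Sprinkler = Rain  [with Rain=3]  = 3
Humidity = |Growth - Sprinkler|  [with Growth=5, Sprinkler=3]  = 2
Yield = Humidity·Sprinkler  [with Humidity=2, Sprinkler=3]  = 6
Without intervention: Sprinkler = Rain  [with Rain=3]  = 3; Soil = 1 if Rain >= -1 else -3  [with Rain=3]  = 1; Growth = max(Soil, Sprinkler) + 4  [with Soil=1, Sprinkler=3]  = 7; Humidity = |Growth - Sprinkler|  [with Growth=7, Sprinkler=3]  = 4; Yield = Humidity·Sprinkler  [with Humidity=4, Sprinkler=3]  = 12.
Change = 6 − 12 = -6.

-6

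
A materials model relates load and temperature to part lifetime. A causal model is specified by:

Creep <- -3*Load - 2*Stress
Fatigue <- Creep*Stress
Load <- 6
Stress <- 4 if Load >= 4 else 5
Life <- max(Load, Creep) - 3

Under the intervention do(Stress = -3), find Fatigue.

Under do(Stress=-3), the mechanism Stress <- 4 if Load >= 4 else 5 is discarded; Stress is fixed at -3.
Creep = -3*Load - 2*Stress  [with Load=6, Stress=-3]  = -12
Fatigue = Creep*Stress  [with Creep=-12, Stress=-3]  = 36

36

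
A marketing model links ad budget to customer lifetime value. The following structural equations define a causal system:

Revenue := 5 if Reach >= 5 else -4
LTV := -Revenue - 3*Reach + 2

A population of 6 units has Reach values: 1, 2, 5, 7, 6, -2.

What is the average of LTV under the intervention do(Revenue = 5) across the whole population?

-12.5

Every unit gets Revenue=5 under the intervention. LTV values become -6, -9, -18, -24, -21, 3; E[LTV|do(Revenue=5)] = -12.5.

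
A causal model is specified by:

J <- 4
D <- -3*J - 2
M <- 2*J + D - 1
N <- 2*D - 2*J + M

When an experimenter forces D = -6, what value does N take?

Under do(D=-6), the mechanism D <- -3*J - 2 is discarded; D is fixed at -6.
M = 2*J + D - 1  [with J=4, D=-6]  = 1
N = 2*D - 2*J + M  [with D=-6, J=4, M=1]  = -19

-19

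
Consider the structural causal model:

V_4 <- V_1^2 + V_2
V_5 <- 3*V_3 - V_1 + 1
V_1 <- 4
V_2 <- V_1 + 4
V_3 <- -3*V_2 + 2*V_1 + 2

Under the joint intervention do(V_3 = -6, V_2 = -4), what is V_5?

-21

Setting V_3 = -6, V_2 = -4 by intervention discards those variables' equations.
V_5 = 3*V_3 - V_1 + 1  [with V_3=-6, V_1=4]  = -21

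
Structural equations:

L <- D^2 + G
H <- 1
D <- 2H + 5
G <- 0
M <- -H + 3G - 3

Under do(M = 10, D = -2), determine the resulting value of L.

4

Setting M = 10, D = -2 by intervention discards those variables' equations.
L = D^2 + G  [with D=-2, G=0]  = 4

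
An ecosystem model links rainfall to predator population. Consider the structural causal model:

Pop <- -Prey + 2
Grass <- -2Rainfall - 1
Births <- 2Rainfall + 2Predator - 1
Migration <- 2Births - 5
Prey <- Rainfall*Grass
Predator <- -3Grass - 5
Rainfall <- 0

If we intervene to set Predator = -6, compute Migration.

-31

Under do(Predator=-6), the mechanism Predator <- -3Grass - 5 is discarded; Predator is fixed at -6.
Births = 2Rainfall + 2Predator - 1  [with Rainfall=0, Predator=-6]  = -13
Migration = 2Births - 5  [with Births=-13]  = -31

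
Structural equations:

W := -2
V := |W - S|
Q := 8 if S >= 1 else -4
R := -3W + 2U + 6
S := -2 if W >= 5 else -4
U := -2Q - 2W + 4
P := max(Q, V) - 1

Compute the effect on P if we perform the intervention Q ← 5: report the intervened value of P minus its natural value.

3

The intervention breaks the incoming arrows to Q: Q := 8 if S >= 1 else -4 no longer applies, and Q = 5.
S = -2 if W >= 5 else -4  [with W=-2]  = -4
V = |W - S|  [with W=-2, S=-4]  = 2
P = max(Q, V) - 1  [with Q=5, V=2]  = 4
Without intervention: S = -2 if W >= 5 else -4  [with W=-2]  = -4; Q = 8 if S >= 1 else -4  [with S=-4]  = -4; V = |W - S|  [with W=-2, S=-4]  = 2; P = max(Q, V) - 1  [with Q=-4, V=2]  = 1.
Change = 4 − 1 = 3.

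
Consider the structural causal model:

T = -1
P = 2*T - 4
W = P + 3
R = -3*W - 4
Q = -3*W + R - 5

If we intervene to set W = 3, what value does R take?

The intervention breaks the incoming arrows to W: W = P + 3 no longer applies, and W = 3.
R = -3*W - 4  [with W=3]  = -13

-13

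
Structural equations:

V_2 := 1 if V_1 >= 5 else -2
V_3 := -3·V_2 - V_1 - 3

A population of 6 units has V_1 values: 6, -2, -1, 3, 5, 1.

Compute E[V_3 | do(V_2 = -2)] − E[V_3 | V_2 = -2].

-1.75

Every unit gets V_2=-2 under the intervention. V_3 values become -3, 5, 4, 0, -2, 2; E[V_3|do(V_2=-2)] = 1.
Conditioning on V_2=-2 selects the 4 unit(s) with V_1 ∈ {-2, -1, 3, 1}. Their V_3 values: 5, 4, 0, 2. Mean = 2.75.
Difference = 1 − 2.75 = -1.75.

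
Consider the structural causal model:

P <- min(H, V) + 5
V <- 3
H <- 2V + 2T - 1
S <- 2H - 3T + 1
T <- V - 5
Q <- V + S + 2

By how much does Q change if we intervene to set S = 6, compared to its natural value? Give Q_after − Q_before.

-3

Intervening sets S = 6 and removes its equation (S <- 2H - 3T + 1).
Q = V + S + 2  [with V=3, S=6]  = 11
Without intervention: T = V - 5  [with V=3]  = -2; H = 2V + 2T - 1  [with V=3, T=-2]  = 1; S = 2H - 3T + 1  [with H=1, T=-2]  = 9; Q = V + S + 2  [with V=3, S=9]  = 14.
Change = 11 − 14 = -3.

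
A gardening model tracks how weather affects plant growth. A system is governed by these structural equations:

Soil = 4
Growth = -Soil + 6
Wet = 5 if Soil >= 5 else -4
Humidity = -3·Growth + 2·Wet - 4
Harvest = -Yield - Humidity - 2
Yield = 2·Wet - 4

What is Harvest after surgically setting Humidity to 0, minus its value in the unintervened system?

Under do(Humidity=0), the mechanism Humidity = -3·Growth + 2·Wet - 4 is discarded; Humidity is fixed at 0.
Wet = 5 if Soil >= 5 else -4  [with Soil=4]  = -4
Yield = 2·Wet - 4  [with Wet=-4]  = -12
Harvest = -Yield - Humidity - 2  [with Yield=-12, Humidity=0]  = 10
Without intervention: Wet = 5 if Soil >= 5 else -4  [with Soil=4]  = -4; Growth = -Soil + 6  [with Soil=4]  = 2; Humidity = -3·Growth + 2·Wet - 4  [with Growth=2, Wet=-4]  = -18; Yield = 2·Wet - 4  [with Wet=-4]  = -12; Harvest = -Yield - Humidity - 2  [with Yield=-12, Humidity=-18]  = 28.
Change = 10 − 28 = -18.

-18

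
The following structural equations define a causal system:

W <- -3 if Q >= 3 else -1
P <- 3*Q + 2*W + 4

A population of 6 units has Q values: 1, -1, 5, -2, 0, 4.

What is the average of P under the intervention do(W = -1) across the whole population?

do(W=-1) breaks W's dependence on Q. With W=-1 fixed, P across the units is 5, -1, 17, -4, 2, 14, mean 5.5.

5.5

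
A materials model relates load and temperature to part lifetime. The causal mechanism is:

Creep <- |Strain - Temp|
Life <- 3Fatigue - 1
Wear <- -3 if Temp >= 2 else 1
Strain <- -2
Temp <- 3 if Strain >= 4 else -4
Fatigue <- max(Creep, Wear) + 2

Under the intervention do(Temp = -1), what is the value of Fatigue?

do(Temp=-1) replaces the equation Temp <- 3 if Strain >= 4 else -4 with the constant Temp = -1.
Creep = |Strain - Temp|  [with Strain=-2, Temp=-1]  = 1
Wear = -3 if Temp >= 2 else 1  [with Temp=-1]  = 1
Fatigue = max(Creep, Wear) + 2  [with Creep=1, Wear=1]  = 3

3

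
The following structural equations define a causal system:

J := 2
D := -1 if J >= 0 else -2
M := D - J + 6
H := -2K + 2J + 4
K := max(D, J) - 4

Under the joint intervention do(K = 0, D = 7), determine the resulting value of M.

11

Setting K = 0, D = 7 by intervention discards those variables' equations.
M = D - J + 6  [with D=7, J=2]  = 11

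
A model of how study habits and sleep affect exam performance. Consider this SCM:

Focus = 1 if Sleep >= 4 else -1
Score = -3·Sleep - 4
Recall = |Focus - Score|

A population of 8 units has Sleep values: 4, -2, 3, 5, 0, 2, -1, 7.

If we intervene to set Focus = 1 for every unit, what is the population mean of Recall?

Every unit gets Focus=1 under the intervention. Recall values become 17, 1, 14, 20, 5, 11, 2, 26; E[Recall|do(Focus=1)] = 12.

12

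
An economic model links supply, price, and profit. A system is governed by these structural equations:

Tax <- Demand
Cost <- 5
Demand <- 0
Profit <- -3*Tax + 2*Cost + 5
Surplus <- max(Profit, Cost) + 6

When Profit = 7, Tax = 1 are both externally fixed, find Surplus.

The joint intervention fixes Profit = 7, Tax = 1, removing each variable's own equation.
Surplus = max(Profit, Cost) + 6  [with Profit=7, Cost=5]  = 13

13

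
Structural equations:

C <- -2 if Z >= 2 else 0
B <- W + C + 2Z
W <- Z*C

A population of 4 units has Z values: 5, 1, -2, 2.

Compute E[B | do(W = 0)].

The intervention sets W=0 in all 4 units regardless of Z. Recomputing B per unit gives 8, 2, -4, 2; average 2.

2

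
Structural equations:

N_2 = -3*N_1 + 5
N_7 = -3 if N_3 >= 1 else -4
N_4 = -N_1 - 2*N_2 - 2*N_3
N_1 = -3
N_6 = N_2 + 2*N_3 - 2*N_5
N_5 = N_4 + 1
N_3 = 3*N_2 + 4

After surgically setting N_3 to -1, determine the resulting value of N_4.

The intervention breaks the incoming arrows to N_3: N_3 = 3*N_2 + 4 no longer applies, and N_3 = -1.
N_2 = -3*N_1 + 5  [with N_1=-3]  = 14
N_4 = -N_1 - 2*N_2 - 2*N_3  [with N_1=-3, N_2=14, N_3=-1]  = -23

-23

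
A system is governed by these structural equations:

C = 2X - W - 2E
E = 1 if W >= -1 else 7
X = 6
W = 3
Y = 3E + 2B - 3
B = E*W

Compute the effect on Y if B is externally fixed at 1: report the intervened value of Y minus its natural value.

The intervention breaks the incoming arrows to B: B = E*W no longer applies, and B = 1.
E = 1 if W >= -1 else 7  [with W=3]  = 1
Y = 3E + 2B - 3  [with E=1, B=1]  = 2
Without intervention: E = 1 if W >= -1 else 7  [with W=3]  = 1; B = E*W  [with E=1, W=3]  = 3; Y = 3E + 2B - 3  [with E=1, B=3]  = 6.
Change = 2 − 6 = -4.

-4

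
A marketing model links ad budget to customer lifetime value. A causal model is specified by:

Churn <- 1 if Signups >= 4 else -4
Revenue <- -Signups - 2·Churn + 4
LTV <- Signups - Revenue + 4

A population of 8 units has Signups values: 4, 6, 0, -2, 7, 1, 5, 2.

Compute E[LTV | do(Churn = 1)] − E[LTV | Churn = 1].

-5.25

Every unit gets Churn=1 under the intervention. LTV values become 10, 14, 2, -2, 16, 4, 12, 6; E[LTV|do(Churn=1)] = 7.75.
Observing Churn=1 restricts to units where Churn's equation naturally yields 1: Signups ∈ {4, 6, 7, 5}. In that subpopulation LTV = 10, 14, 16, 12, mean 13.
Difference = 7.75 − 13 = -5.25.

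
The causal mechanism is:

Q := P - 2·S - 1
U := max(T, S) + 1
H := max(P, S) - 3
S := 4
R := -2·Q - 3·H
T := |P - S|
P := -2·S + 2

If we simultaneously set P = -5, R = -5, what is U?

Setting P = -5, R = -5 by intervention discards those variables' equations.
T = |P - S|  [with P=-5, S=4]  = 9
U = max(T, S) + 1  [with T=9, S=4]  = 10

10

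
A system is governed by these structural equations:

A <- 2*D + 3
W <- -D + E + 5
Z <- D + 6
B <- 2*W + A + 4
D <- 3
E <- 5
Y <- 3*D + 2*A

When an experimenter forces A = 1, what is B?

19

Under do(A=1), the mechanism A <- 2*D + 3 is discarded; A is fixed at 1.
W = -D + E + 5  [with D=3, E=5]  = 7
B = 2*W + A + 4  [with W=7, A=1]  = 19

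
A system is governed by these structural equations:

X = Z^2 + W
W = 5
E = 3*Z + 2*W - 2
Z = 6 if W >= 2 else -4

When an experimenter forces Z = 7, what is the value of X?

54

Under do(Z=7), the mechanism Z = 6 if W >= 2 else -4 is discarded; Z is fixed at 7.
X = Z^2 + W  [with Z=7, W=5]  = 54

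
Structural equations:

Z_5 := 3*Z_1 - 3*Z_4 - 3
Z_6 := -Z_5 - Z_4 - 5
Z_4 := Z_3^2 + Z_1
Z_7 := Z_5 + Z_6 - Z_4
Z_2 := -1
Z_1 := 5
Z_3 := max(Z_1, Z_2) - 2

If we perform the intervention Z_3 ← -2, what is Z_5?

do(Z_3=-2) replaces the equation Z_3 := max(Z_1, Z_2) - 2 with the constant Z_3 = -2.
Z_4 = Z_3^2 + Z_1  [with Z_3=-2, Z_1=5]  = 9
Z_5 = 3*Z_1 - 3*Z_4 - 3  [with Z_1=5, Z_4=9]  = -15

-15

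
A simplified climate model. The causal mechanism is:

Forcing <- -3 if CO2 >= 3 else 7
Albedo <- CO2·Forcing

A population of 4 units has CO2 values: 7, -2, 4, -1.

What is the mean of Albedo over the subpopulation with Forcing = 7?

E[Albedo|Forcing=7] averages over only the 2 units with Forcing=7 (CO2 = -2, -1): Albedo = -14, -7, mean -10.5.

-10.5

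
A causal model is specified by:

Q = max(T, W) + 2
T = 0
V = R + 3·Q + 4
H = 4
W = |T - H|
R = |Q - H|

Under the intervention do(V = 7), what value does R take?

2

do(V=7) replaces the equation V = R + 3·Q + 4 with the constant V = 7.
Since R is not a descendant of the intervened variable, it is unaffected.
W = |T - H|  [with T=0, H=4]  = 4
Q = max(T, W) + 2  [with T=0, W=4]  = 6
R = |Q - H|  [with Q=6, H=4]  = 2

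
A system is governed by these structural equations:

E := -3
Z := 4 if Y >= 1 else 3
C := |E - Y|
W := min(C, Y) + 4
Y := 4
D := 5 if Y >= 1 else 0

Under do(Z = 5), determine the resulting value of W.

8

do(Z=5) replaces the equation Z := 4 if Y >= 1 else 3 with the constant Z = 5.
Since W is not a descendant of the intervened variable, it is unaffected.
C = |E - Y|  [with E=-3, Y=4]  = 7
W = min(C, Y) + 4  [with C=7, Y=4]  = 8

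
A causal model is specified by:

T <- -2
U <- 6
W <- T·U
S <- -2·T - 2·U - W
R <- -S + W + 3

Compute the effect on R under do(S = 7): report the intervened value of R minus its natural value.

Intervening sets S = 7 and removes its equation (S <- -2·T - 2·U - W).
W = T·U  [with T=-2, U=6]  = -12
R = -S + W + 3  [with S=7, W=-12]  = -16
Without intervention: W = T·U  [with T=-2, U=6]  = -12; S = -2·T - 2·U - W  [with T=-2, U=6, W=-12]  = 4; R = -S + W + 3  [with S=4, W=-12]  = -13.
Change = -16 − (-13) = -3.

-3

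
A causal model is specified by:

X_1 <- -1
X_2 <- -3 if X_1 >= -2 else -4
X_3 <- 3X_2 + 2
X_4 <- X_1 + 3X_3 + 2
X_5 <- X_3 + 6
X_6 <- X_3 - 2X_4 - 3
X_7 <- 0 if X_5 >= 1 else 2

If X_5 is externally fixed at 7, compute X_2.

-3

Under do(X_5=7), the mechanism X_5 <- X_3 + 6 is discarded; X_5 is fixed at 7.
No directed path runs from X_5 to X_2, so X_2 keeps its natural value.
X_2 = -3 if X_1 >= -2 else -4  [with X_1=-1]  = -3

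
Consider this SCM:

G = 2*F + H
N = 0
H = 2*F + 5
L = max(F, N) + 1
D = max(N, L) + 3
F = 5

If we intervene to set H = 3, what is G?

Under do(H=3), the mechanism H = 2*F + 5 is discarded; H is fixed at 3.
G = 2*F + H  [with F=5, H=3]  = 13

13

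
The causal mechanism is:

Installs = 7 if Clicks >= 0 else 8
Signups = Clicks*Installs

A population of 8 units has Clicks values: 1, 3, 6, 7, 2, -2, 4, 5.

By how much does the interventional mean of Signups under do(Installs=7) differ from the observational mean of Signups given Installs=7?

Under do(Installs=7), Installs's equation is replaced by Installs=7 for every unit. Per-unit Signups: 7, 21, 42, 49, 14, -14, 28, 35. Mean = 22.75.
Observing Installs=7 restricts to units where Installs's equation naturally yields 7: Clicks ∈ {1, 3, 6, 7, 2, 4, 5}. In that subpopulation Signups = 7, 21, 42, 49, 14, 28, 35, mean 28.
Difference = 22.75 − 28 = -5.25.

-5.25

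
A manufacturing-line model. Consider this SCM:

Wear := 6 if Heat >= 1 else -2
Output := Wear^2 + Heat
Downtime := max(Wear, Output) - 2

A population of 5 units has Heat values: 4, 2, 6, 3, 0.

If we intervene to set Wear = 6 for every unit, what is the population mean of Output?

Every unit gets Wear=6 under the intervention. Output values become 40, 38, 42, 39, 36; E[Output|do(Wear=6)] = 39.

39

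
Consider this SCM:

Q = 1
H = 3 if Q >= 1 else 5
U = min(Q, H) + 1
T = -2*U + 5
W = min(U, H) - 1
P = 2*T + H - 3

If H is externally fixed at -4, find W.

-5

do(H=-4) replaces the equation H = 3 if Q >= 1 else 5 with the constant H = -4.
U = min(Q, H) + 1  [with Q=1, H=-4]  = -3
W = min(U, H) - 1  [with U=-3, H=-4]  = -5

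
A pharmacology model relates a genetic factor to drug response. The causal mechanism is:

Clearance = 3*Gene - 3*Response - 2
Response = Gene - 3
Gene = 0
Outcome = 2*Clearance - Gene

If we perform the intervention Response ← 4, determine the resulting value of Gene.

Under do(Response=4), the mechanism Response = Gene - 3 is discarded; Response is fixed at 4.
Gene is not downstream of the intervention, so its value is determined by the original equations.

0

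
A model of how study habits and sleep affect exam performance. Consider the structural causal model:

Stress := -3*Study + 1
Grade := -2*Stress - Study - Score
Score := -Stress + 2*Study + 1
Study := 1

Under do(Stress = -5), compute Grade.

1

Under do(Stress=-5), the mechanism Stress := -3*Study + 1 is discarded; Stress is fixed at -5.
Score = -Stress + 2*Study + 1  [with Stress=-5, Study=1]  = 8
Grade = -2*Stress - Study - Score  [with Stress=-5, Study=1, Score=8]  = 1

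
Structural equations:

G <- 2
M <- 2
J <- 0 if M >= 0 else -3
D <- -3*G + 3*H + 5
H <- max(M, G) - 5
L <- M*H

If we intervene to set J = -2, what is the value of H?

do(J=-2) replaces the equation J <- 0 if M >= 0 else -3 with the constant J = -2.
H is not downstream of the intervention, so its value is determined by the original equations.
H = max(M, G) - 5  [with M=2, G=2]  = -3

-3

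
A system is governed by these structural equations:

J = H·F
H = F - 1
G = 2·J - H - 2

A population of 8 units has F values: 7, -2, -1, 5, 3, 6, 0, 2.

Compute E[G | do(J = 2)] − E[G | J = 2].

Under do(J=2), J's equation is replaced by J=2 for every unit. Per-unit G: -4, 5, 4, -2, 0, -3, 3, 1. Mean = 0.5.
E[G|J=2] averages over only the 2 units with J=2 (F = -1, 2): G = 4, 1, mean 2.5.
Difference = 0.5 − 2.5 = -2.

-2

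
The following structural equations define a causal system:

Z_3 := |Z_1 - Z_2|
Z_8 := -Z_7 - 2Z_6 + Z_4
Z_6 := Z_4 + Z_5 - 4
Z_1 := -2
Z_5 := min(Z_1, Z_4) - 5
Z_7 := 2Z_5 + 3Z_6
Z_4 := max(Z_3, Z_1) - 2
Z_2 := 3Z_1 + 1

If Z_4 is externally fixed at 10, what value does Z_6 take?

-1

Under do(Z_4=10), the mechanism Z_4 := max(Z_3, Z_1) - 2 is discarded; Z_4 is fixed at 10.
Z_5 = min(Z_1, Z_4) - 5  [with Z_1=-2, Z_4=10]  = -7
Z_6 = Z_4 + Z_5 - 4  [with Z_4=10, Z_5=-7]  = -1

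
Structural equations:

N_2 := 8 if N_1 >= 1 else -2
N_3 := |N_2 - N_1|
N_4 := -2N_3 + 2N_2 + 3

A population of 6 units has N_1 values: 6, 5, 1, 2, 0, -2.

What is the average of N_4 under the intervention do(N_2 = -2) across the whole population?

Under do(N_2=-2), N_2's equation is replaced by N_2=-2 for every unit. Per-unit N_4: -17, -15, -7, -9, -5, -1. Mean = -9.

-9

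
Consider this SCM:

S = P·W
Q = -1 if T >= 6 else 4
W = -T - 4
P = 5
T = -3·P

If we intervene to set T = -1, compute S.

-15

Under do(T=-1), the mechanism T = -3·P is discarded; T is fixed at -1.
W = -T - 4  [with T=-1]  = -3
S = P·W  [with P=5, W=-3]  = -15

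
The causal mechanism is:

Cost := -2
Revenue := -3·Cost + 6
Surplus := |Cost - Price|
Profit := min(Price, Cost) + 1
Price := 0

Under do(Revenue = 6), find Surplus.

2

do(Revenue=6) replaces the equation Revenue := -3·Cost + 6 with the constant Revenue = 6.
Surplus is not downstream of the intervention, so its value is determined by the original equations.
Surplus = |Cost - Price|  [with Cost=-2, Price=0]  = 2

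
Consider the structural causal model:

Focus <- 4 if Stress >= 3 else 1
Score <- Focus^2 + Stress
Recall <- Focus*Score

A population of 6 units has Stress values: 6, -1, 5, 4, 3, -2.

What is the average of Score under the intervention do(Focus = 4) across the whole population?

18.5

The intervention sets Focus=4 in all 6 units regardless of Stress. Recomputing Score per unit gives 22, 15, 21, 20, 19, 14; average 18.5.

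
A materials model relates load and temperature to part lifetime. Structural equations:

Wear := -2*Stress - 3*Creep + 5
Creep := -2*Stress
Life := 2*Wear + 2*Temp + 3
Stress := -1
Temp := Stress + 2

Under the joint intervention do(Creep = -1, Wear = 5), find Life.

Setting Creep = -1, Wear = 5 by intervention discards those variables' equations.
Temp = Stress + 2  [with Stress=-1]  = 1
Life = 2*Wear + 2*Temp + 3  [with Wear=5, Temp=1]  = 15

15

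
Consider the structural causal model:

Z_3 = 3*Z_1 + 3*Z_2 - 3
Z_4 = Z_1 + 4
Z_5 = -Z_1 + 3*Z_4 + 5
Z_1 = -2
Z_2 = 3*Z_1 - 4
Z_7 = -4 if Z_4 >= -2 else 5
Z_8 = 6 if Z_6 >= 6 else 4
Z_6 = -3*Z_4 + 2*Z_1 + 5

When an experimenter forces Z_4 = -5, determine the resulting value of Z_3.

Under do(Z_4=-5), the mechanism Z_4 = Z_1 + 4 is discarded; Z_4 is fixed at -5.
Since Z_3 is not a descendant of the intervened variable, it is unaffected.
Z_2 = 3*Z_1 - 4  [with Z_1=-2]  = -10
Z_3 = 3*Z_1 + 3*Z_2 - 3  [with Z_1=-2, Z_2=-10]  = -39

-39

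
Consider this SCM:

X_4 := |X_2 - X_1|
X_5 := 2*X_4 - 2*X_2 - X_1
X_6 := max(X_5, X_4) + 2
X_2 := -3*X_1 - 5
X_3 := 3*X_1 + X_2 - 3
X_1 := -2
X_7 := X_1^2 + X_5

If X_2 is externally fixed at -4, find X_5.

do(X_2=-4) replaces the equation X_2 := -3*X_1 - 5 with the constant X_2 = -4.
X_4 = |X_2 - X_1|  [with X_2=-4, X_1=-2]  = 2
X_5 = 2*X_4 - 2*X_2 - X_1  [with X_4=2, X_2=-4, X_1=-2]  = 14

14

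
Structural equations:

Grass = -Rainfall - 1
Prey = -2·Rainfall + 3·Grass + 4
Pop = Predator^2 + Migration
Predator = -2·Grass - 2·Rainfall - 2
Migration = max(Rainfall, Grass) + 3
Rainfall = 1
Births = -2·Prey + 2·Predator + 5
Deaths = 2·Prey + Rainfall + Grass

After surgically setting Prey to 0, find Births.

5

do(Prey=0) replaces the equation Prey = -2·Rainfall + 3·Grass + 4 with the constant Prey = 0.
Grass = -Rainfall - 1  [with Rainfall=1]  = -2
Predator = -2·Grass - 2·Rainfall - 2  [with Grass=-2, Rainfall=1]  = 0
Births = -2·Prey + 2·Predator + 5  [with Prey=0, Predator=0]  = 5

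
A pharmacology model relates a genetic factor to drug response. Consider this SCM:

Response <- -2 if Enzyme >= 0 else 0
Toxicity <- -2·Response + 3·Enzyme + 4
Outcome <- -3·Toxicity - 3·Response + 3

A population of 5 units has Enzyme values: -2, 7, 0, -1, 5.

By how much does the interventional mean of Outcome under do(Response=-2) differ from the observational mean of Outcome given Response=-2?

Every unit gets Response=-2 under the intervention. Outcome values become 3, -78, -15, -6, -60; E[Outcome|do(Response=-2)] = -31.2.
E[Outcome|Response=-2] averages over only the 3 units with Response=-2 (Enzyme = 7, 0, 5): Outcome = -78, -15, -60, mean -51.
Difference = -31.2 − (-51) = 19.8.

19.8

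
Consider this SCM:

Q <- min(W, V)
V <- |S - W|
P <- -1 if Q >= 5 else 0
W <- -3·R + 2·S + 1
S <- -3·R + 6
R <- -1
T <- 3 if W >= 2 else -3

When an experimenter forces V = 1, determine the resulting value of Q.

1

Intervening sets V = 1 and removes its equation (V <- |S - W|).
S = -3·R + 6  [with R=-1]  = 9
W = -3·R + 2·S + 1  [with R=-1, S=9]  = 22
Q = min(W, V)  [with W=22, V=1]  = 1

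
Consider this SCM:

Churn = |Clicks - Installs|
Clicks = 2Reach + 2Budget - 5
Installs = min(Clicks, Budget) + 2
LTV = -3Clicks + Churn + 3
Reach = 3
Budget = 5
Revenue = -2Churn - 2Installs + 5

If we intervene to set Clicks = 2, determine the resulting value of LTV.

The intervention breaks the incoming arrows to Clicks: Clicks = 2Reach + 2Budget - 5 no longer applies, and Clicks = 2.
Installs = min(Clicks, Budget) + 2  [with Clicks=2, Budget=5]  = 4
Churn = |Clicks - Installs|  [with Clicks=2, Installs=4]  = 2
LTV = -3Clicks + Churn + 3  [with Clicks=2, Churn=2]  = -1

-1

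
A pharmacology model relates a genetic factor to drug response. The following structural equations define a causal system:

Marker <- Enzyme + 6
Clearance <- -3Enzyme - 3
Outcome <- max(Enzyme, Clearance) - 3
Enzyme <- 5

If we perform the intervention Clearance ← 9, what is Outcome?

The intervention breaks the incoming arrows to Clearance: Clearance <- -3Enzyme - 3 no longer applies, and Clearance = 9.
Outcome = max(Enzyme, Clearance) - 3  [with Enzyme=5, Clearance=9]  = 6

6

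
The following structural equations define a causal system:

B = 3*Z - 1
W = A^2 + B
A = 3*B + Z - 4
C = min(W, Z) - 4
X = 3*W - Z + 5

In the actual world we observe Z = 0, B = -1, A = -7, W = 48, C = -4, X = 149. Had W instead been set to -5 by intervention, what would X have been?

-10

Under do(W=-5), the mechanism W = A^2 + B is discarded; W is fixed at -5.
X = 3*W - Z + 5  [with W=-5, Z=0]  = -10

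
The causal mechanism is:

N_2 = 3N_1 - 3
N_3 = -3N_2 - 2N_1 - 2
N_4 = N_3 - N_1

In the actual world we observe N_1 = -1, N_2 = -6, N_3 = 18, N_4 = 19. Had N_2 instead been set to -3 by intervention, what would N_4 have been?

10

Under do(N_2=-3), the mechanism N_2 = 3N_1 - 3 is discarded; N_2 is fixed at -3.
N_3 = -3N_2 - 2N_1 - 2  [with N_2=-3, N_1=-1]  = 9
N_4 = N_3 - N_1  [with N_3=9, N_1=-1]  = 10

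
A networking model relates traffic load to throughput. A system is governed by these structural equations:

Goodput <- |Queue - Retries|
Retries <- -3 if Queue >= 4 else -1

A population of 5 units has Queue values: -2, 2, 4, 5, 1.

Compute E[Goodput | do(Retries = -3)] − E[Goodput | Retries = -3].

do(Retries=-3) breaks Retries's dependence on Queue. With Retries=-3 fixed, Goodput across the units is 1, 5, 7, 8, 4, mean 5.
Conditioning on Retries=-3 selects the 2 unit(s) with Queue ∈ {4, 5}. Their Goodput values: 7, 8. Mean = 7.5.
Difference = 5 − 7.5 = -2.5.

-2.5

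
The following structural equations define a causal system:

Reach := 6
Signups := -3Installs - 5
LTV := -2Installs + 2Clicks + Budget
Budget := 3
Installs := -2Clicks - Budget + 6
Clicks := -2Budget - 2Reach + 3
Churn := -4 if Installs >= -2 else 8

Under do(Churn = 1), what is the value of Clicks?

do(Churn=1) replaces the equation Churn := -4 if Installs >= -2 else 8 with the constant Churn = 1.
Clicks is not downstream of the intervention, so its value is determined by the original equations.
Clicks = -2Budget - 2Reach + 3  [with Budget=3, Reach=6]  = -15

-15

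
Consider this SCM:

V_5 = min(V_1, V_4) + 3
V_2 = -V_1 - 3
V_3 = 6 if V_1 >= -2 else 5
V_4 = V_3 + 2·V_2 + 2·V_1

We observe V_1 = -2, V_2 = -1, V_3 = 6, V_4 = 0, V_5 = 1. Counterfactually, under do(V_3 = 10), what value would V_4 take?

4

The intervention breaks the incoming arrows to V_3: V_3 = 6 if V_1 >= -2 else 5 no longer applies, and V_3 = 10.
V_2 = -V_1 - 3  [with V_1=-2]  = -1
V_4 = V_3 + 2·V_2 + 2·V_1  [with V_3=10, V_2=-1, V_1=-2]  = 4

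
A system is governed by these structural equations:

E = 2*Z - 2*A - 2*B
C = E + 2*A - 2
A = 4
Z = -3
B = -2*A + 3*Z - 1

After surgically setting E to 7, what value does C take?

Intervening sets E = 7 and removes its equation (E = 2*Z - 2*A - 2*B).
C = E + 2*A - 2  [with E=7, A=4]  = 13

13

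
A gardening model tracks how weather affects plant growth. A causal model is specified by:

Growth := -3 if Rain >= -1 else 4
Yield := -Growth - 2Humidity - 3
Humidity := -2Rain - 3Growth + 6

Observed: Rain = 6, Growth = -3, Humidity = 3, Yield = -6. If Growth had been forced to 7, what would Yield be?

44

Under do(Growth=7), the mechanism Growth := -3 if Rain >= -1 else 4 is discarded; Growth is fixed at 7.
Humidity = -2Rain - 3Growth + 6  [with Rain=6, Growth=7]  = -27
Yield = -Growth - 2Humidity - 3  [with Growth=7, Humidity=-27]  = 44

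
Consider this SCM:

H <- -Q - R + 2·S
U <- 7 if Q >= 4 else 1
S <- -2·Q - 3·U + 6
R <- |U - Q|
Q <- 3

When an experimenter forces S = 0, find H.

Intervening sets S = 0 and removes its equation (S <- -2·Q - 3·U + 6).
U = 7 if Q >= 4 else 1  [with Q=3]  = 1
R = |U - Q|  [with U=1, Q=3]  = 2
H = -Q - R + 2·S  [with Q=3, R=2, S=0]  = -5

-5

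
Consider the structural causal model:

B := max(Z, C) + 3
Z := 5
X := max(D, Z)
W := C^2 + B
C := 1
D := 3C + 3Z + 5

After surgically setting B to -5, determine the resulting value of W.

Intervening sets B = -5 and removes its equation (B := max(Z, C) + 3).
W = C^2 + B  [with C=1, B=-5]  = -4

-4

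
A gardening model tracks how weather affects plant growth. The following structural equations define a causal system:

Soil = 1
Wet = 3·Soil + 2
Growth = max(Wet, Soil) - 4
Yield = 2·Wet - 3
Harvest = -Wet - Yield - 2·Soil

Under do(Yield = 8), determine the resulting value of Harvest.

-15

Intervening sets Yield = 8 and removes its equation (Yield = 2·Wet - 3).
Wet = 3·Soil + 2  [with Soil=1]  = 5
Harvest = -Wet - Yield - 2·Soil  [with Wet=5, Yield=8, Soil=1]  = -15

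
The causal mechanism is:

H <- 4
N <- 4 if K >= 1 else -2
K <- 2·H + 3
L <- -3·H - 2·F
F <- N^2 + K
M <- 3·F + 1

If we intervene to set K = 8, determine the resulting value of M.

73

Under do(K=8), the mechanism K <- 2·H + 3 is discarded; K is fixed at 8.
N = 4 if K >= 1 else -2  [with K=8]  = 4
F = N^2 + K  [with N=4, K=8]  = 24
M = 3·F + 1  [with F=24]  = 73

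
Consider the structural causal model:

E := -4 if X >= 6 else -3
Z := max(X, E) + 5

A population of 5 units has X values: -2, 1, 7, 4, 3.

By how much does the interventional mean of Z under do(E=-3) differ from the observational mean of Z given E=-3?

Every unit gets E=-3 under the intervention. Z values become 3, 6, 12, 9, 8; E[Z|do(E=-3)] = 7.6.
Conditioning on E=-3 selects the 4 unit(s) with X ∈ {-2, 1, 4, 3}. Their Z values: 3, 6, 9, 8. Mean = 6.5.
Difference = 7.6 − 6.5 = 1.1.

1.1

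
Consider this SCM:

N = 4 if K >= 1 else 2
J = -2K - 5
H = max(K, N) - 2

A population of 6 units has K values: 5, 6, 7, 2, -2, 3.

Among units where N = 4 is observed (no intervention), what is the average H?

E[H|N=4] averages over only the 5 units with N=4 (K = 5, 6, 7, 2, 3): H = 3, 4, 5, 2, 2, mean 3.2.

3.2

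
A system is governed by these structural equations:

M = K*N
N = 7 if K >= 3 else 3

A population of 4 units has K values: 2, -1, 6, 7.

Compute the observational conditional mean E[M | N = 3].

1.5

E[M|N=3] averages over only the 2 units with N=3 (K = 2, -1): M = 6, -3, mean 1.5.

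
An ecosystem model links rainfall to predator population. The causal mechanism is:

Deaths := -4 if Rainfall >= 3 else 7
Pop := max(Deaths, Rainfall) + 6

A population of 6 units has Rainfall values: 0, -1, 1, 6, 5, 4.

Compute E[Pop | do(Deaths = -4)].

8.5

The intervention sets Deaths=-4 in all 6 units regardless of Rainfall. Recomputing Pop per unit gives 6, 5, 7, 12, 11, 10; average 8.5.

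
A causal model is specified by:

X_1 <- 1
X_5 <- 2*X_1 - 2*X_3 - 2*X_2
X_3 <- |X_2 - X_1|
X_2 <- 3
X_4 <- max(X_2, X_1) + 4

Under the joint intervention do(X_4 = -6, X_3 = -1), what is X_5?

-2

The joint intervention fixes X_4 = -6, X_3 = -1, removing each variable's own equation.
X_5 = 2*X_1 - 2*X_3 - 2*X_2  [with X_1=1, X_3=-1, X_2=3]  = -2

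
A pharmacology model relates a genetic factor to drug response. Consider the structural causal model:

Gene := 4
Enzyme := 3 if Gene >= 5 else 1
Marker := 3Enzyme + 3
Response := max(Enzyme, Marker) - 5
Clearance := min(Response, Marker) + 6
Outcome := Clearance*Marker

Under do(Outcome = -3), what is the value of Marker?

do(Outcome=-3) replaces the equation Outcome := Clearance*Marker with the constant Outcome = -3.
Marker is not downstream of the intervention, so its value is determined by the original equations.
Enzyme = 3 if Gene >= 5 else 1  [with Gene=4]  = 1
Marker = 3Enzyme + 3  [with Enzyme=1]  = 6

6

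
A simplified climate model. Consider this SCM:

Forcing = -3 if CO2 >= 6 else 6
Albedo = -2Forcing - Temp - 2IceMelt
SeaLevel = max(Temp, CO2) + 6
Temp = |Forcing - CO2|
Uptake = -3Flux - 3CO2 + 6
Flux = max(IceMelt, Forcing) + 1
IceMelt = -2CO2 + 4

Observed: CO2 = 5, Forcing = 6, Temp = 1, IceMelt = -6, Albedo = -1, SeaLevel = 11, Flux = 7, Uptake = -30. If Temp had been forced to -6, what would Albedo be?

do(Temp=-6) replaces the equation Temp = |Forcing - CO2| with the constant Temp = -6.
Forcing = -3 if CO2 >= 6 else 6  [with CO2=5]  = 6
IceMelt = -2CO2 + 4  [with CO2=5]  = -6
Albedo = -2Forcing - Temp - 2IceMelt  [with Forcing=6, Temp=-6, IceMelt=-6]  = 6

6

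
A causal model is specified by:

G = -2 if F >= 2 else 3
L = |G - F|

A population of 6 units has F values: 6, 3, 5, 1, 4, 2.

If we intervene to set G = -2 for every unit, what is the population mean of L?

5.5

The intervention sets G=-2 in all 6 units regardless of F. Recomputing L per unit gives 8, 5, 7, 3, 6, 4; average 5.5.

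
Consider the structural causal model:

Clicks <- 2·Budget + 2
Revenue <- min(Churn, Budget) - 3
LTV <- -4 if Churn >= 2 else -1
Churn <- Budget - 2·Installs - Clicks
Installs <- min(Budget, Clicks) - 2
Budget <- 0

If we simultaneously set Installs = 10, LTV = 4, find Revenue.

-25

The joint intervention fixes Installs = 10, LTV = 4, removing each variable's own equation.
Clicks = 2·Budget + 2  [with Budget=0]  = 2
Churn = Budget - 2·Installs - Clicks  [with Budget=0, Installs=10, Clicks=2]  = -22
Revenue = min(Churn, Budget) - 3  [with Churn=-22, Budget=0]  = -25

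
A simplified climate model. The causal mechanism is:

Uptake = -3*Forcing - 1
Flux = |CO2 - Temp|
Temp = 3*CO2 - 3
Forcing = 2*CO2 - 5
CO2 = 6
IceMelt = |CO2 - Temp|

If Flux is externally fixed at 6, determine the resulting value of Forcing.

Under do(Flux=6), the mechanism Flux = |CO2 - Temp| is discarded; Flux is fixed at 6.
No directed path runs from Flux to Forcing, so Forcing keeps its natural value.
Forcing = 2*CO2 - 5  [with CO2=6]  = 7

7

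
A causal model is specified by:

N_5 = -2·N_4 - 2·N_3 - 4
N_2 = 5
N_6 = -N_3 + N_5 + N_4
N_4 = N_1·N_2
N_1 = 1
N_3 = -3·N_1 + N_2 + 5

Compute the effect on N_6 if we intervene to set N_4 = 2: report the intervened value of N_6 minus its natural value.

Under do(N_4=2), the mechanism N_4 = N_1·N_2 is discarded; N_4 is fixed at 2.
N_3 = -3·N_1 + N_2 + 5  [with N_1=1, N_2=5]  = 7
N_5 = -2·N_4 - 2·N_3 - 4  [with N_4=2, N_3=7]  = -22
N_6 = -N_3 + N_5 + N_4  [with N_3=7, N_5=-22, N_4=2]  = -27
Without intervention: N_3 = -3·N_1 + N_2 + 5  [with N_1=1, N_2=5]  = 7; N_4 = N_1·N_2  [with N_1=1, N_2=5]  = 5; N_5 = -2·N_4 - 2·N_3 - 4  [with N_4=5, N_3=7]  = -28; N_6 = -N_3 + N_5 + N_4  [with N_3=7, N_5=-28, N_4=5]  = -30.
Change = -27 − (-30) = 3.

3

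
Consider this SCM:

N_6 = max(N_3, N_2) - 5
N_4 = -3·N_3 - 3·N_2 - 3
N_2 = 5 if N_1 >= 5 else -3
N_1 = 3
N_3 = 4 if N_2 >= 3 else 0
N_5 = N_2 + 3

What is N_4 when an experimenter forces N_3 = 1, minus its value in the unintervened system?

-3

The intervention breaks the incoming arrows to N_3: N_3 = 4 if N_2 >= 3 else 0 no longer applies, and N_3 = 1.
N_2 = 5 if N_1 >= 5 else -3  [with N_1=3]  = -3
N_4 = -3·N_3 - 3·N_2 - 3  [with N_3=1, N_2=-3]  = 3
Without intervention: N_2 = 5 if N_1 >= 5 else -3  [with N_1=3]  = -3; N_3 = 4 if N_2 >= 3 else 0  [with N_2=-3]  = 0; N_4 = -3·N_3 - 3·N_2 - 3  [with N_3=0, N_2=-3]  = 6.
Change = 3 − 6 = -3.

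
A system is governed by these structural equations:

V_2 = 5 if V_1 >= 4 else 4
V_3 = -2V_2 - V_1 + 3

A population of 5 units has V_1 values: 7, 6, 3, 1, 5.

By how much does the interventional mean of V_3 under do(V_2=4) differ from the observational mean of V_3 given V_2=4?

Every unit gets V_2=4 under the intervention. V_3 values become -12, -11, -8, -6, -10; E[V_3|do(V_2=4)] = -9.4.
Observing V_2=4 restricts to units where V_2's equation naturally yields 4: V_1 ∈ {3, 1}. In that subpopulation V_3 = -8, -6, mean -7.
Difference = -9.4 − (-7) = -2.4.

-2.4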